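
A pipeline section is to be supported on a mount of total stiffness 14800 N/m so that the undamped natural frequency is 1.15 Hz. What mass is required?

283 kg

ω_n = 2πf_n = 2π × 1.15 = 7.226 rad/s.
m = k/ω_n² = 14800/7.226² = 14800/52.21 = 283.5 kg.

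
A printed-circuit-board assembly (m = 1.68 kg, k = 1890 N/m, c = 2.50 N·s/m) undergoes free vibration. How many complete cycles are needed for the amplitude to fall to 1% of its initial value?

34 cycles

ζ = c/(2√(km)) = 2.50/(2√(1890 × 1.68)) = 2.50/112.7 = 0.02218.
Logarithmic decrement δ = 2πζ/√(1 − ζ²) = 2π × 0.02218/√(1 − 0.000492) = 0.1394.
x_n/x₀ = e^(−nδ) ≤ 0.01; take ln: n ≥ ln(1/0.01)/δ = 4.605/0.1394 = 33.03.
So 34 complete cycles are required.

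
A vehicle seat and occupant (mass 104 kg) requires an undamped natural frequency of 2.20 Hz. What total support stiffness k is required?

ω_n = 2πf_n = 2π × 2.20 = 13.82 rad/s.
k = m·ω_n² = 104 × 13.82² = 104 × 191.1 = 19870 N/m.

19900 N/m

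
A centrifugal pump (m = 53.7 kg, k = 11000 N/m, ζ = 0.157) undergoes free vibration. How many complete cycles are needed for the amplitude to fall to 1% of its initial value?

5 cycles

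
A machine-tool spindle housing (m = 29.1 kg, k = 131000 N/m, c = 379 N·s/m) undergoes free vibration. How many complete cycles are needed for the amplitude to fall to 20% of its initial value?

ζ = c/(2√(km)) = 379/(2√(131000 × 29.1)) = 379/3905 = 0.09706.
Logarithmic decrement δ = 2πζ/√(1 − ζ²) = 2π × 0.09706/√(1 − 0.00942) = 0.6127.
x_n/x₀ = e^(−nδ) ≤ 0.2; take ln: n ≥ ln(1/0.2)/δ = 1.609/0.6127 = 2.627.
So 3 complete cycles are required.

3 cycles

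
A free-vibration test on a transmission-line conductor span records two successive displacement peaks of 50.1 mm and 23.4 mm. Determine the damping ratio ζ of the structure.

Logarithmic decrement δ = (1/n)·ln(x₀/x_n) = (1/1)·ln(50.1/23.4) = (1/1)·ln(2.141) = 0.7613.
ζ = δ/√(4π² + δ²) = 0.7613/√(39.48 + 0.580) = 0.7613/6.329 = 0.1203.

0.120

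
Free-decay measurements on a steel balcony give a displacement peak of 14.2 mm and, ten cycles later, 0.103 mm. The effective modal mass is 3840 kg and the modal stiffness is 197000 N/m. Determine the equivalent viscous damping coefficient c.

Logarithmic decrement δ = (1/n)·ln(x₀/x_n) = (1/10)·ln(14.2/0.103) = (1/10)·ln(137.9) = 0.4926.
ζ = δ/√(4π² + δ²) = 0.4926/√(39.48 + 0.243) = 0.4926/6.302 = 0.07816.
c = ζ · 2√(km) = 0.07816 × 2√(197000 × 3840) = 0.07816 × 55010 = 4300 N·s/m.

4300 N·s/m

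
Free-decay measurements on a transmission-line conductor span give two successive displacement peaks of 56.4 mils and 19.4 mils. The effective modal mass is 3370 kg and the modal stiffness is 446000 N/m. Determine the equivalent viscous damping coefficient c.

13000 N·s/m

Logarithmic decrement δ = (1/n)·ln(x₀/x_n) = (1/1)·ln(56.4/19.4) = (1/1)·ln(2.907) = 1.067.
ζ = δ/√(4π² + δ²) = 1.067/√(39.48 + 1.14) = 1.067/6.373 = 0.1675.
c = ζ · 2√(km) = 0.1675 × 2√(446000 × 3370) = 0.1675 × 77540 = 12980 N·s/m.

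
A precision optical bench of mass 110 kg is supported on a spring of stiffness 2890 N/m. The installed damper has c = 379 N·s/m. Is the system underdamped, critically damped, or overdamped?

underdamped

c_c = 2√(k·m) = 1128 N·s/m; ζ = c/c_c = 379/1128 = 0.336.
Since ζ < 1 the system is underdamped.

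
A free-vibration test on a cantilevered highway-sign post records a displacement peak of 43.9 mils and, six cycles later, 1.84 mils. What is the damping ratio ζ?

0.0838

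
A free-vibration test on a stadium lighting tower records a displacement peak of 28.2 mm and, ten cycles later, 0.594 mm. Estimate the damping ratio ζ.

0.0613

Logarithmic decrement δ = (1/n)·ln(x₀/x_n) = (1/10)·ln(28.2/0.594) = (1/10)·ln(47.47) = 0.3860.
ζ = δ/√(4π² + δ²) = 0.3860/√(39.48 + 0.149) = 0.3860/6.295 = 0.06132.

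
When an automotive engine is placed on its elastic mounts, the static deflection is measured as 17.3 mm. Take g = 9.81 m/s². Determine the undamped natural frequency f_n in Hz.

3.79 Hz

ω_n = √(g/δ_st) = √(9.81/0.0173) = √567.1 = 23.81 rad/s.
f_n = ω_n/(2π) = 23.81/6.283 = 3.790 Hz.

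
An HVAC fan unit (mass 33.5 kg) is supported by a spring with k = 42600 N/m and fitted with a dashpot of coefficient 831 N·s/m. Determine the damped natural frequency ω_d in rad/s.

33.4 rad/s

ω_n = √(k/m) = √(42600/33.5) = 35.66 rad/s.
Critical damping c_c = 2√(k·m) = 2√(42600 × 33.5) = 2389 N·s/m, so ζ = c/c_c = 831/2389 = 0.3478.
ω_d = ω_n√(1 − ζ²) = 35.66 × √(1 − 0.121) = 33.43 rad/s.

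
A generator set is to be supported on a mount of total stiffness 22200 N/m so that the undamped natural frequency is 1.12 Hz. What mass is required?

448 kg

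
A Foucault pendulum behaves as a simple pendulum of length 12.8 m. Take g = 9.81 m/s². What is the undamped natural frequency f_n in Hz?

0.139 Hz

For a simple pendulum ω_n = √(g/L) = √(9.81/12.8) = √0.7664 = 0.8754 rad/s.
f_n = ω_n/(2π) = 0.8754/6.283 = 0.1393 Hz.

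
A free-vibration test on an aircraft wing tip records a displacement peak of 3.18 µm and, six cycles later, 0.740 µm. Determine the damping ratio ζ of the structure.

0.0386

Logarithmic decrement δ = (1/n)·ln(x₀/x_n) = (1/6)·ln(3.18/0.740) = (1/6)·ln(4.297) = 0.2430.
ζ = δ/√(4π² + δ²) = 0.2430/√(39.48 + 0.0590) = 0.2430/6.288 = 0.03865.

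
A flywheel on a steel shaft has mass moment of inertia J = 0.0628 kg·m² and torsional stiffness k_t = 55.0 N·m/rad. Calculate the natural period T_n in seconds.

ω_n = √(k_t/J) = √(55.0/0.0628) = √875.8 = 29.59 rad/s.
T_n = 2π/ω_n = 6.283/29.59 = 0.2123 s.

0.212 s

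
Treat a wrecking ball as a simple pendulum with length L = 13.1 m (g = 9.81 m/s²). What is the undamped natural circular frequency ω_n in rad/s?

0.865 rad/s

For a simple pendulum ω_n = √(g/L) = √(9.81/13.1) = √0.7489 = 0.8654 rad/s.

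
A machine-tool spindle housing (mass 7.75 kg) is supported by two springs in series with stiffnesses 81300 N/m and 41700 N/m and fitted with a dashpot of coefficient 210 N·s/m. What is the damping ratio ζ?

0.227

Series springs: 1/k_eq = 1/81300 + 1/41700 = 3.628×10^-5, so k_eq = 27560 N/m.
ω_n = √(k_eq/m) = √(27560/7.75) = 59.64 rad/s.
Critical damping c_c = 2√(k_eq·m) = 2√(27560 × 7.75) = 924.4 N·s/m, so ζ = c/c_c = 210/924.4 = 0.2272.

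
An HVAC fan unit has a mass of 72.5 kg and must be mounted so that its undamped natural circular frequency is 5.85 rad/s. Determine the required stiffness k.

k = m·ω_n² = 72.5 × 5.850² = 72.5 × 34.22 = 2481 N/m.

2480 N/m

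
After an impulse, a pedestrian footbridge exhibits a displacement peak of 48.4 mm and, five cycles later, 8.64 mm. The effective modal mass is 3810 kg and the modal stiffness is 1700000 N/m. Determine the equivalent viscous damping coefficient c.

8820 N·s/m

Logarithmic decrement δ = (1/n)·ln(x₀/x_n) = (1/5)·ln(48.4/8.64) = (1/5)·ln(5.602) = 0.3446.
ζ = δ/√(4π² + δ²) = 0.3446/√(39.48 + 0.119) = 0.3446/6.293 = 0.05477.
c = ζ · 2√(km) = 0.05477 × 2√(1700000 × 3810) = 0.05477 × 161000 = 8815 N·s/m.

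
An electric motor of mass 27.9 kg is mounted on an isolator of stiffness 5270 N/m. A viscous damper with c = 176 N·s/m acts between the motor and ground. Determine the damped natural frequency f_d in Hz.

2.13 Hz

ω_n = √(k/m) = √(5270/27.9) = 13.74 rad/s.
Critical damping c_c = 2√(k·m) = 2√(5270 × 27.9) = 766.9 N·s/m, so ζ = c/c_c = 176/766.9 = 0.2295.
ω_d = ω_n√(1 − ζ²) = 13.74 × √(1 − 0.0527) = 13.38 rad/s.
f_d = ω_d/(2π) = 2.129 Hz.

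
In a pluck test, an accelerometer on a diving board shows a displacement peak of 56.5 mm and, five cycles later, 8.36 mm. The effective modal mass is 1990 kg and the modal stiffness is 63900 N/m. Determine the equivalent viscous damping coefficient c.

Logarithmic decrement δ = (1/n)·ln(x₀/x_n) = (1/5)·ln(56.5/8.36) = (1/5)·ln(6.758) = 0.3822.
ζ = δ/√(4π² + δ²) = 0.3822/√(39.48 + 0.146) = 0.3822/6.295 = 0.06071.
c = ζ · 2√(km) = 0.06071 × 2√(63900 × 1990) = 0.06071 × 22550 = 1369 N·s/m.

1370 N·s/m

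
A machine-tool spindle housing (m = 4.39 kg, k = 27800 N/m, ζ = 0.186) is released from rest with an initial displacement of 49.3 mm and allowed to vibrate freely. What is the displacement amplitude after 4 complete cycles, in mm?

0.423 mm

Logarithmic decrement δ = 2πζ/√(1 − ζ²) = 2π × 0.1860/√(1 − 0.0346) = 1.189.
After n cycles, x_n/x₀ = e^(−nδ), so x_4 = 49.3 × e^(−4 × 1.189) = 49.3 × 0.008585 = 0.4233 mm.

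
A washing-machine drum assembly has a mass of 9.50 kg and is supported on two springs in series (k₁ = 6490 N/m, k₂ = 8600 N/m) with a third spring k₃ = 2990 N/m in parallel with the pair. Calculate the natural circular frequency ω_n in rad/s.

26.5 rad/s

Series pair: k_s = k₁k₂/(k₁+k₂) = (6490)(8600)/(6490 + 8600) = 3699 N/m. In parallel with k₃: k_eq = 3699 + 2990 = 6689 N/m.
ω_n = √(k_eq/m) = √(6689/9.50) = √704.1 = 26.53 rad/s.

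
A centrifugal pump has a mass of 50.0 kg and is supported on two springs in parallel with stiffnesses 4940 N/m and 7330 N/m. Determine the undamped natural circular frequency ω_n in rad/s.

15.7 rad/s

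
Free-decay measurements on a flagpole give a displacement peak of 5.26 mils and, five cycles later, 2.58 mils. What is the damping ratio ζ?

0.0227

Logarithmic decrement δ = (1/n)·ln(x₀/x_n) = (1/5)·ln(5.26/2.58) = (1/5)·ln(2.039) = 0.1425.
ζ = δ/√(4π² + δ²) = 0.1425/√(39.48 + 0.0203) = 0.1425/6.285 = 0.02267.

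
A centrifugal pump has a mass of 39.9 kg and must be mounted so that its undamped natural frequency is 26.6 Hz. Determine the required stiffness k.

1110000 N/m

ω_n = 2πf_n = 2π × 26.6 = 167.1 rad/s.
k = m·ω_n² = 39.9 × 167.1² = 39.9 × 27930 = 1115000 N/m.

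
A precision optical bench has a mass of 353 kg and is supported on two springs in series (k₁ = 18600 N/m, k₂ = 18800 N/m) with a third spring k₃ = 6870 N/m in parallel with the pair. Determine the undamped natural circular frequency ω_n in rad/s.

6.78 rad/s

Series pair: k_s = k₁k₂/(k₁+k₂) = (18600)(18800)/(18600 + 18800) = 9350 N/m. In parallel with k₃: k_eq = 9350 + 6870 = 16220 N/m.
ω_n = √(k_eq/m) = √(16220/353) = √45.95 = 6.779 rad/s.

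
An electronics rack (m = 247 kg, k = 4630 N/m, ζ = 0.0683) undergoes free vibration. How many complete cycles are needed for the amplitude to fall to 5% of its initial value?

7 cycles

Logarithmic decrement δ = 2πζ/√(1 − ζ²) = 2π × 0.06830/√(1 − 0.00466) = 0.4301.
x_n/x₀ = e^(−nδ) ≤ 0.05; take ln: n ≥ ln(1/0.05)/δ = 2.996/0.4301 = 6.964.
So 7 complete cycles are required.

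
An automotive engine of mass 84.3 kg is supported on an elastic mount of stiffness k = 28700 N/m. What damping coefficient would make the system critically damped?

3110 N·s/m

c_c = 2√(k·m) = 2√(28700 × 84.3) = 2 × 1555 = 3111 N·s/m.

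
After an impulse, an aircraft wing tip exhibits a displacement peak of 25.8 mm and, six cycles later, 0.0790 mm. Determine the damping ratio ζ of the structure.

Logarithmic decrement δ = (1/n)·ln(x₀/x_n) = (1/6)·ln(25.8/0.0790) = (1/6)·ln(326.6) = 0.9648.
ζ = δ/√(4π² + δ²) = 0.9648/√(39.48 + 0.931) = 0.9648/6.357 = 0.1518.

0.152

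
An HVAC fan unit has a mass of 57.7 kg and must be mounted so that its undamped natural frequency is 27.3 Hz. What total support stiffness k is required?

1700000 N/m

ω_n = 2πf_n = 2π × 27.3 = 171.5 rad/s.
k = m·ω_n² = 57.7 × 171.5² = 57.7 × 29420 = 1698000 N/m.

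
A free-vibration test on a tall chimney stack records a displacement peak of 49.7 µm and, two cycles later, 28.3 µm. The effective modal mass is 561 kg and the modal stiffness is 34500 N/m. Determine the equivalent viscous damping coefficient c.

394 N·s/m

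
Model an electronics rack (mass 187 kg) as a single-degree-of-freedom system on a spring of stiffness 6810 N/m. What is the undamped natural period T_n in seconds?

ω_n = √(k/m) = √(6810/187) = √36.42 = 6.035 rad/s.
T_n = 2π/ω_n = 6.283/6.035 = 1.041 s.

1.04 s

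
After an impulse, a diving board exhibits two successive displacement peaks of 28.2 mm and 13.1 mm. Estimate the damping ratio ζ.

Logarithmic decrement δ = (1/n)·ln(x₀/x_n) = (1/1)·ln(28.2/13.1) = (1/1)·ln(2.153) = 0.7667.
ζ = δ/√(4π² + δ²) = 0.7667/√(39.48 + 0.588) = 0.7667/6.330 = 0.1211.

0.121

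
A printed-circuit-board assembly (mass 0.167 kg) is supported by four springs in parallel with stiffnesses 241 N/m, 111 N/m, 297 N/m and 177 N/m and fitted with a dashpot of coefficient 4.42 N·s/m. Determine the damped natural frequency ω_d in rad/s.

Parallel springs add: k_eq = 241 + 111 + 297 + 177 = 826.0 N/m.
ω_n = √(k_eq/m) = √(826.0/0.167) = 70.33 rad/s.
Critical damping c_c = 2√(k_eq·m) = 2√(826.0 × 0.167) = 23.49 N·s/m, so ζ = c/c_c = 4.42/23.49 = 0.1882.
ω_d = ω_n√(1 − ζ²) = 70.33 × √(1 − 0.0354) = 69.07 rad/s.

69.1 rad/s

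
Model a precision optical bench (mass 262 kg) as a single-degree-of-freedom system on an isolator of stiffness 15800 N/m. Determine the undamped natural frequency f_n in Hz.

1.24 Hz

ω_n = √(k/m) = √(15800/262) = √60.31 = 7.766 rad/s.
f_n = ω_n/(2π) = 7.766/6.283 = 1.236 Hz.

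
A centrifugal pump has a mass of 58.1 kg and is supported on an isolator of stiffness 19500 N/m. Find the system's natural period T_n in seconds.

0.343 s

ω_n = √(k/m) = √(19500/58.1) = √335.6 = 18.32 rad/s.
T_n = 2π/ω_n = 6.283/18.32 = 0.3430 s.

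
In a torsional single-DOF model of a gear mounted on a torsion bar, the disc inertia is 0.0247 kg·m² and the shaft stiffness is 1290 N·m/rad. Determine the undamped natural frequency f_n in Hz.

36.4 Hz

ω_n = √(k_t/J) = √(1290/0.0247) = √52230 = 228.5 rad/s.
f_n = ω_n/(2π) = 228.5/6.283 = 36.37 Hz.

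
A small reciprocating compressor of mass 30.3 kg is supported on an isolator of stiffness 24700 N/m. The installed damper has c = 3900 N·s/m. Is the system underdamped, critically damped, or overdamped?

c_c = 2√(k·m) = 1730 N·s/m; ζ = c/c_c = 3900/1730 = 2.25.
Since ζ > 1 the system is overdamped.

overdamped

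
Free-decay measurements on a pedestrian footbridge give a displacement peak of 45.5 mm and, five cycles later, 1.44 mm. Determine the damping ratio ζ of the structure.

0.109

Logarithmic decrement δ = (1/n)·ln(x₀/x_n) = (1/5)·ln(45.5/1.44) = (1/5)·ln(31.60) = 0.6906.
ζ = δ/√(4π² + δ²) = 0.6906/√(39.48 + 0.477) = 0.6906/6.321 = 0.1093.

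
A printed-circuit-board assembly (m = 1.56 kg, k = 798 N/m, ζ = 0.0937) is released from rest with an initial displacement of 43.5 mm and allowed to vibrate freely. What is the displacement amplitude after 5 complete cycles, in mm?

2.26 mm

Logarithmic decrement δ = 2πζ/√(1 − ζ²) = 2π × 0.09370/√(1 − 0.00878) = 0.5913.
After n cycles, x_n/x₀ = e^(−nδ), so x_5 = 43.5 × e^(−5 × 0.5913) = 43.5 × 0.05199 = 2.262 mm.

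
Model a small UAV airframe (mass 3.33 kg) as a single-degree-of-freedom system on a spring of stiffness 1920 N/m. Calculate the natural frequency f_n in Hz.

3.82 Hz

ω_n = √(k/m) = √(1920/3.33) = √576.6 = 24.01 rad/s.
f_n = ω_n/(2π) = 24.01/6.283 = 3.822 Hz.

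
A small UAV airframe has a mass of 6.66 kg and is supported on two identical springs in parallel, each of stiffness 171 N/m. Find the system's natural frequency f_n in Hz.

1.14 Hz

Parallel springs add: k_eq = 2 × 171 = 342.0 N/m.
ω_n = √(k_eq/m) = √(342.0/6.66) = √51.35 = 7.166 rad/s.
f_n = ω_n/(2π) = 7.166/6.283 = 1.141 Hz.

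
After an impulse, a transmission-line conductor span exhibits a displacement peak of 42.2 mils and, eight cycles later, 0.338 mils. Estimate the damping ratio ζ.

0.0956

Logarithmic decrement δ = (1/n)·ln(x₀/x_n) = (1/8)·ln(42.2/0.338) = (1/8)·ln(124.9) = 0.6034.
ζ = δ/√(4π² + δ²) = 0.6034/√(39.48 + 0.364) = 0.6034/6.312 = 0.09559.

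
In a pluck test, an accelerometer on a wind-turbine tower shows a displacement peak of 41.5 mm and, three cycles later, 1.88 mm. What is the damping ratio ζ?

Logarithmic decrement δ = (1/n)·ln(x₀/x_n) = (1/3)·ln(41.5/1.88) = (1/3)·ln(22.07) = 1.031.
ζ = δ/√(4π² + δ²) = 1.031/√(39.48 + 1.06) = 1.031/6.367 = 0.1620.

0.162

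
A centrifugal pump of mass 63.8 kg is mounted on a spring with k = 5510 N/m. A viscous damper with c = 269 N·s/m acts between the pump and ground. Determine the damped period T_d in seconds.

0.694 s

ω_n = √(k/m) = √(5510/63.8) = 9.293 rad/s.
Critical damping c_c = 2√(k·m) = 2√(5510 × 63.8) = 1186 N·s/m, so ζ = c/c_c = 269/1186 = 0.2268.
ω_d = ω_n√(1 − ζ²) = 9.293 × √(1 − 0.0515) = 9.051 rad/s.
T_d = 2π/ω_d = 0.6942 s.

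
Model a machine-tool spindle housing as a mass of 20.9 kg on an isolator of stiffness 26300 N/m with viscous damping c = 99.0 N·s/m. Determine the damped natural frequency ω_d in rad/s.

ω_n = √(k/m) = √(26300/20.9) = 35.47 rad/s.
Critical damping c_c = 2√(k·m) = 2√(26300 × 20.9) = 1483 N·s/m, so ζ = c/c_c = 99.0/1483 = 0.06677.
ω_d = ω_n√(1 − ζ²) = 35.47 × √(1 − 0.00446) = 35.39 rad/s.

35.4 rad/s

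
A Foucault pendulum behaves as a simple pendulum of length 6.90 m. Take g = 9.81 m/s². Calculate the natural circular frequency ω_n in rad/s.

1.19 rad/s

For a simple pendulum ω_n = √(g/L) = √(9.81/6.90) = √1.422 = 1.192 rad/s.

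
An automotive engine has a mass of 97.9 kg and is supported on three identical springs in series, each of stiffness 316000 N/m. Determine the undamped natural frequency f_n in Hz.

5.22 Hz

Series springs: 1/k_eq = 3/316000, so k_eq = 316000/3 = 105300 N/m.
ω_n = √(k_eq/m) = √(105300/97.9) = √1076 = 32.80 rad/s.
f_n = ω_n/(2π) = 32.80/6.283 = 5.220 Hz.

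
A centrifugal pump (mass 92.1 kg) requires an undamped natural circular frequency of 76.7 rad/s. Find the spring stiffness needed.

k = m·ω_n² = 92.1 × 76.70² = 92.1 × 5883 = 541800 N/m.

542000 N/m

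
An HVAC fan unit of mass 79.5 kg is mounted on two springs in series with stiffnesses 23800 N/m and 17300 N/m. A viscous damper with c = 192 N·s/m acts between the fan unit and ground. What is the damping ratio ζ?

0.108

Series springs: 1/k_eq = 1/23800 + 1/17300 = 9.982×10^-5, so k_eq = 10020 N/m.
ω_n = √(k_eq/m) = √(10020/79.5) = 11.23 rad/s.
Critical damping c_c = 2√(k_eq·m) = 2√(10020 × 79.5) = 1785 N·s/m, so ζ = c/c_c = 192/1785 = 0.1076.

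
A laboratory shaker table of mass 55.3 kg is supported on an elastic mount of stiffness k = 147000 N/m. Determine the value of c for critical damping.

5700 N·s/m

c_c = 2√(k·m) = 2√(147000 × 55.3) = 2 × 2851 = 5702 N·s/m.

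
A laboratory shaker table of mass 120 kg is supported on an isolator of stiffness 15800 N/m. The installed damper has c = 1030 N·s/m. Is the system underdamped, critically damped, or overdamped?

c_c = 2√(k·m) = 2754 N·s/m; ζ = c/c_c = 1030/2754 = 0.374.
Since ζ < 1 the system is underdamped.

underdamped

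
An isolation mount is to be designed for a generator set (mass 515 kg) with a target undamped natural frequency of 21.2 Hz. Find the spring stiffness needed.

ω_n = 2πf_n = 2π × 21.2 = 133.2 rad/s.
k = m·ω_n² = 515 × 133.2² = 515 × 17740 = 9138000 N/m.

9140000 N/m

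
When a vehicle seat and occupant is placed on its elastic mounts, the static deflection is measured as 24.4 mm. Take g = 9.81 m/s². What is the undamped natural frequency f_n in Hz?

ω_n = √(g/δ_st) = √(9.81/0.0244) = √402.0 = 20.05 rad/s.
f_n = ω_n/(2π) = 20.05/6.283 = 3.191 Hz.

3.19 Hz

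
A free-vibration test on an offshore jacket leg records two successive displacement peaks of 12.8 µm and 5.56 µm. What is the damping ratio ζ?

0.132

Logarithmic decrement δ = (1/n)·ln(x₀/x_n) = (1/1)·ln(12.8/5.56) = (1/1)·ln(2.302) = 0.8338.
ζ = δ/√(4π² + δ²) = 0.8338/√(39.48 + 0.695) = 0.8338/6.338 = 0.1316.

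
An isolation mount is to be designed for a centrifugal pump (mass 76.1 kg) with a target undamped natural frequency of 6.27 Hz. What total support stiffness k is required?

ω_n = 2πf_n = 2π × 6.27 = 39.40 rad/s.
k = m·ω_n² = 76.1 × 39.40² = 76.1 × 1552 = 118100 N/m.

118000 N/m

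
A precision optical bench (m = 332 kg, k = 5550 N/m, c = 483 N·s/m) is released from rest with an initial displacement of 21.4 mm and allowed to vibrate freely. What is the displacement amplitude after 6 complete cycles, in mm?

0.0235 mm

ζ = c/(2√(km)) = 483/(2√(5550 × 332)) = 483/2715 = 0.1779.
Logarithmic decrement δ = 2πζ/√(1 − ζ²) = 2π × 0.1779/√(1 − 0.0317) = 1.136.
After n cycles, x_n/x₀ = e^(−nδ), so x_6 = 21.4 × e^(−6 × 1.136) = 21.4 × 0.001096 = 0.02346 mm.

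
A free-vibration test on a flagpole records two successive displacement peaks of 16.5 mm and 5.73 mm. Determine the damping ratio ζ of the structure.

Logarithmic decrement δ = (1/n)·ln(x₀/x_n) = (1/1)·ln(16.5/5.73) = (1/1)·ln(2.880) = 1.058.
ζ = δ/√(4π² + δ²) = 1.058/√(39.48 + 1.12) = 1.058/6.372 = 0.1660.

0.166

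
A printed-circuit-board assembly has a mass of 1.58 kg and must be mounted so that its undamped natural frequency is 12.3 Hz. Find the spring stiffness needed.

9440 N/m

ω_n = 2πf_n = 2π × 12.3 = 77.28 rad/s.
k = m·ω_n² = 1.58 × 77.28² = 1.58 × 5973 = 9437 N/m.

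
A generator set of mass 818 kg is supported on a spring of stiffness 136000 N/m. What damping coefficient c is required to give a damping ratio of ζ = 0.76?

16000 N·s/m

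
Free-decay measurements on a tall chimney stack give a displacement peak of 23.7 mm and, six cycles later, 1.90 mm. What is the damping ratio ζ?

Logarithmic decrement δ = (1/n)·ln(x₀/x_n) = (1/6)·ln(23.7/1.90) = (1/6)·ln(12.47) = 0.4206.
ζ = δ/√(4π² + δ²) = 0.4206/√(39.48 + 0.177) = 0.4206/6.297 = 0.06679.

0.0668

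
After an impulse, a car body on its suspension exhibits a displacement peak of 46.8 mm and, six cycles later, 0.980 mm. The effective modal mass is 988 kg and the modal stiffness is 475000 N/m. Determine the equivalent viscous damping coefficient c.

4420 N·s/m

Logarithmic decrement δ = (1/n)·ln(x₀/x_n) = (1/6)·ln(46.8/0.980) = (1/6)·ln(47.76) = 0.6443.
ζ = δ/√(4π² + δ²) = 0.6443/√(39.48 + 0.415) = 0.6443/6.316 = 0.1020.
c = ζ · 2√(km) = 0.1020 × 2√(475000 × 988) = 0.1020 × 43330 = 4420 N·s/m.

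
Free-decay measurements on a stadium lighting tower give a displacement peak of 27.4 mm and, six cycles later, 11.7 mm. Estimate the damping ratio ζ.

Logarithmic decrement δ = (1/n)·ln(x₀/x_n) = (1/6)·ln(27.4/11.7) = (1/6)·ln(2.342) = 0.1418.
ζ = δ/√(4π² + δ²) = 0.1418/√(39.48 + 0.0201) = 0.1418/6.285 = 0.02257.

0.0226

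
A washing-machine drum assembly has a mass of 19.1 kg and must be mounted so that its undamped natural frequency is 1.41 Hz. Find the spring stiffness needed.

ω_n = 2πf_n = 2π × 1.41 = 8.859 rad/s.
k = m·ω_n² = 19.1 × 8.859² = 19.1 × 78.49 = 1499 N/m.

1500 N/m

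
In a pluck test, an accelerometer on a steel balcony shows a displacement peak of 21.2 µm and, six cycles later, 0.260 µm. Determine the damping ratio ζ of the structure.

Logarithmic decrement δ = (1/n)·ln(x₀/x_n) = (1/6)·ln(21.2/0.260) = (1/6)·ln(81.54) = 0.7335.
ζ = δ/√(4π² + δ²) = 0.7335/√(39.48 + 0.538) = 0.7335/6.326 = 0.1160.

0.116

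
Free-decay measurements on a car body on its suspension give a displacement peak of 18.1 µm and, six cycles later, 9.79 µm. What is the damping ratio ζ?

Logarithmic decrement δ = (1/n)·ln(x₀/x_n) = (1/6)·ln(18.1/9.79) = (1/6)·ln(1.849) = 0.1024.
ζ = δ/√(4π² + δ²) = 0.1024/√(39.48 + 0.0105) = 0.1024/6.284 = 0.01630.

0.0163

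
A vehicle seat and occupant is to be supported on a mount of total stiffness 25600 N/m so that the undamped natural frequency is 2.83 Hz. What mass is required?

81.0 kg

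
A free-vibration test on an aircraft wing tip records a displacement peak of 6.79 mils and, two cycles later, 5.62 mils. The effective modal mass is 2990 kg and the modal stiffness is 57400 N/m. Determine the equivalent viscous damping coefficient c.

394 N·s/m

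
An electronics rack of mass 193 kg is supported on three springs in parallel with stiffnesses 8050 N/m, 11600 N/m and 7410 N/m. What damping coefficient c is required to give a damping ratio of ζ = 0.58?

Parallel springs add: k_eq = 8050 + 11600 + 7410 = 27060 N/m.
c_c = 2√(k_eq·m) = 2√(27060 × 193) = 4571 N·s/m.
c = ζ·c_c = 0.58 × 4571 = 2651 N·s/m.

2650 N·s/m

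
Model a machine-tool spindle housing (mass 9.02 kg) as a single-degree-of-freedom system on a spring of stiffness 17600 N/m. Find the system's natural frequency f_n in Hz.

ω_n = √(k/m) = √(17600/9.02) = √1951 = 44.17 rad/s.
f_n = ω_n/(2π) = 44.17/6.283 = 7.030 Hz.

7.03 Hz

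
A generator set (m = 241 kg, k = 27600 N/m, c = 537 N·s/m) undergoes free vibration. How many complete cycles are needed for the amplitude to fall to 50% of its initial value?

2 cycles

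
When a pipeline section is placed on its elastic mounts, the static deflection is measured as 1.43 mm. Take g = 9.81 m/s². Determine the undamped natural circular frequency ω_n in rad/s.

ω_n = √(g/δ_st) = √(9.81/0.00143) = √6860 = 82.83 rad/s.

82.8 rad/s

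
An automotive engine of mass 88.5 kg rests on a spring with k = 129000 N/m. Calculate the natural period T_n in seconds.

ω_n = √(k/m) = √(129000/88.5) = √1458 = 38.18 rad/s.
T_n = 2π/ω_n = 6.283/38.18 = 0.1646 s.

0.165 s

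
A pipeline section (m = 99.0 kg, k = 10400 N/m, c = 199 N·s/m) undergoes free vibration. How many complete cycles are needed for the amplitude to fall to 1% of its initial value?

ζ = c/(2√(km)) = 199/(2√(10400 × 99.0)) = 199/2029 = 0.09806.
Logarithmic decrement δ = 2πζ/√(1 − ζ²) = 2π × 0.09806/√(1 − 0.00962) = 0.6191.
x_n/x₀ = e^(−nδ) ≤ 0.01; take ln: n ≥ ln(1/0.01)/δ = 4.605/0.6191 = 7.438.
So 8 complete cycles are required.

8 cycles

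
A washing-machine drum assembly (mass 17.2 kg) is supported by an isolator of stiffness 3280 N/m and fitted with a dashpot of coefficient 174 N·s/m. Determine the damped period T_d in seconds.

0.489 s

ω_n = √(k/m) = √(3280/17.2) = 13.81 rad/s.
Critical damping c_c = 2√(k·m) = 2√(3280 × 17.2) = 475.0 N·s/m, so ζ = c/c_c = 174/475.0 = 0.3663.
ω_d = ω_n√(1 − ζ²) = 13.81 × √(1 − 0.134) = 12.85 rad/s.
T_d = 2π/ω_d = 0.4890 s.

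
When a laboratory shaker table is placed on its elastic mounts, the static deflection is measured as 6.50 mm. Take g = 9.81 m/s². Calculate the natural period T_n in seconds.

ω_n = √(g/δ_st) = √(9.81/0.00650) = √1509 = 38.85 rad/s.
T_n = 2π/ω_n = 6.283/38.85 = 0.1617 s.

0.162 s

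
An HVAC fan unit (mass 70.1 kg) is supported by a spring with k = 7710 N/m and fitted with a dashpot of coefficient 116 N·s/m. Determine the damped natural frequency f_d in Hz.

ω_n = √(k/m) = √(7710/70.1) = 10.49 rad/s.
Critical damping c_c = 2√(k·m) = 2√(7710 × 70.1) = 1470 N·s/m, so ζ = c/c_c = 116/1470 = 0.07889.
ω_d = ω_n√(1 − ζ²) = 10.49 × √(1 − 0.00622) = 10.45 rad/s.
f_d = ω_d/(2π) = 1.664 Hz.

1.66 Hz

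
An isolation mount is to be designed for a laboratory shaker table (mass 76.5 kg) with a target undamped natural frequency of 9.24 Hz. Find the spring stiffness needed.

258000 N/m

ω_n = 2πf_n = 2π × 9.24 = 58.06 rad/s.
k = m·ω_n² = 76.5 × 58.06² = 76.5 × 3371 = 257800 N/m.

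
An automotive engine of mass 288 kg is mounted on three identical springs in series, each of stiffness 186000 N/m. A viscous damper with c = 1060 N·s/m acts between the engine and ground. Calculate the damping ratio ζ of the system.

Series springs: 1/k_eq = 3/186000, so k_eq = 186000/3 = 62000 N/m.
ω_n = √(k_eq/m) = √(62000/288) = 14.67 rad/s.
Critical damping c_c = 2√(k_eq·m) = 2√(62000 × 288) = 8451 N·s/m, so ζ = c/c_c = 1060/8451 = 0.1254.

0.125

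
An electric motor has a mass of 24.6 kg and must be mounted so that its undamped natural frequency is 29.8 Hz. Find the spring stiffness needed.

862000 N/m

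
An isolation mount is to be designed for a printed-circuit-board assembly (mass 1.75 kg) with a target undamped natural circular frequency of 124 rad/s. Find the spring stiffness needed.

26900 N/m

k = m·ω_n² = 1.75 × 124.0² = 1.75 × 15380 = 26910 N/m.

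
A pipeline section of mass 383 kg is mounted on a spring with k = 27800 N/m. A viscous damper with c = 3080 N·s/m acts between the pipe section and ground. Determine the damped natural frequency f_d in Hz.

ω_n = √(k/m) = √(27800/383) = 8.520 rad/s.
Critical damping c_c = 2√(k·m) = 2√(27800 × 383) = 6526 N·s/m, so ζ = c/c_c = 3080/6526 = 0.4720.
ω_d = ω_n√(1 − ζ²) = 8.520 × √(1 − 0.223) = 7.511 rad/s.
f_d = ω_d/(2π) = 1.195 Hz.

1.20 Hz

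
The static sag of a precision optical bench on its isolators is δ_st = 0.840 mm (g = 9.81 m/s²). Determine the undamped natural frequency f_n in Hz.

ω_n = √(g/δ_st) = √(9.81/0.000840) = √11680 = 108.1 rad/s.
f_n = ω_n/(2π) = 108.1/6.283 = 17.20 Hz.

17.2 Hz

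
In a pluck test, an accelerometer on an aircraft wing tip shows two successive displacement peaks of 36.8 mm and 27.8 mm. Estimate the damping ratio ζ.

0.0446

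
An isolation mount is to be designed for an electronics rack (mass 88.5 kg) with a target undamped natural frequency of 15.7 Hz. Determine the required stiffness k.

861000 N/m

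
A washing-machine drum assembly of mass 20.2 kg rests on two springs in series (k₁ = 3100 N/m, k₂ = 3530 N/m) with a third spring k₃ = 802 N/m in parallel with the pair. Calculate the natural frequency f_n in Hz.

Series pair: k_s = k₁k₂/(k₁+k₂) = (3100)(3530)/(3100 + 3530) = 1651 N/m. In parallel with k₃: k_eq = 1651 + 802 = 2453 N/m.
ω_n = √(k_eq/m) = √(2453/20.2) = √121.4 = 11.02 rad/s.
f_n = ω_n/(2π) = 11.02/6.283 = 1.754 Hz.

1.75 Hz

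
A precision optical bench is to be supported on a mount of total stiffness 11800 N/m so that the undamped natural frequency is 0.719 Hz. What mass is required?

ω_n = 2πf_n = 2π × 0.719 = 4.518 rad/s.
m = k/ω_n² = 11800/4.518² = 11800/20.41 = 578.2 kg.

578 kg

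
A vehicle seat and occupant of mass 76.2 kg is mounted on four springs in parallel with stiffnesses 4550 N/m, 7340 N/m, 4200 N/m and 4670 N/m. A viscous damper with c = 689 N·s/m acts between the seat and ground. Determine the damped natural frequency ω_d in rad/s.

15.9 rad/s

Parallel springs add: k_eq = 4550 + 7340 + 4200 + 4670 = 20760 N/m.
ω_n = √(k_eq/m) = √(20760/76.2) = 16.51 rad/s.
Critical damping c_c = 2√(k_eq·m) = 2√(20760 × 76.2) = 2515 N·s/m, so ζ = c/c_c = 689/2515 = 0.2739.
ω_d = ω_n√(1 − ζ²) = 16.51 × √(1 − 0.0750) = 15.87 rad/s.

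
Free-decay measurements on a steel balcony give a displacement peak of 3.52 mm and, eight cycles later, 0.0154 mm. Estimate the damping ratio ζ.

0.107

Logarithmic decrement δ = (1/n)·ln(x₀/x_n) = (1/8)·ln(3.52/0.0154) = (1/8)·ln(228.6) = 0.6790.
ζ = δ/√(4π² + δ²) = 0.6790/√(39.48 + 0.461) = 0.6790/6.320 = 0.1074.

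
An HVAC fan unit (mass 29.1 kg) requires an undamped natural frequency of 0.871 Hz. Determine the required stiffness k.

872 N/m

ω_n = 2πf_n = 2π × 0.871 = 5.473 rad/s.
k = m·ω_n² = 29.1 × 5.473² = 29.1 × 29.95 = 871.5 N/m.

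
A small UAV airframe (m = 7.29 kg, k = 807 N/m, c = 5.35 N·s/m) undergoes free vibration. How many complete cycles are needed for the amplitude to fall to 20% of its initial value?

8 cycles

ζ = c/(2√(km)) = 5.35/(2√(807 × 7.29)) = 5.35/153.4 = 0.03488.
Logarithmic decrement δ = 2πζ/√(1 − ζ²) = 2π × 0.03488/√(1 − 0.00122) = 0.2193.
x_n/x₀ = e^(−nδ) ≤ 0.2; take ln: n ≥ ln(1/0.2)/δ = 1.609/0.2193 = 7.340.
So 8 complete cycles are required.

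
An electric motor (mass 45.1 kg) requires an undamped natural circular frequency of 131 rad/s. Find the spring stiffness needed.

k = m·ω_n² = 45.1 × 131.0² = 45.1 × 17160 = 774000 N/m.

774000 N/m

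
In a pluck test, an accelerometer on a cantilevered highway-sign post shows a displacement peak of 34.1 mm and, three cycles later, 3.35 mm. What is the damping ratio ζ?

0.122

Logarithmic decrement δ = (1/n)·ln(x₀/x_n) = (1/3)·ln(34.1/3.35) = (1/3)·ln(10.18) = 0.7734.
ζ = δ/√(4π² + δ²) = 0.7734/√(39.48 + 0.598) = 0.7734/6.331 = 0.1222.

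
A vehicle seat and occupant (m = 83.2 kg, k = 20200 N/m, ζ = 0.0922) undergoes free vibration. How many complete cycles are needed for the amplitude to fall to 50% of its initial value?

Logarithmic decrement δ = 2πζ/√(1 − ζ²) = 2π × 0.09220/√(1 − 0.00850) = 0.5818.
x_n/x₀ = e^(−nδ) ≤ 0.5; take ln: n ≥ ln(1/0.5)/δ = 0.6931/0.5818 = 1.191.
So 2 complete cycles are required.

2 cycles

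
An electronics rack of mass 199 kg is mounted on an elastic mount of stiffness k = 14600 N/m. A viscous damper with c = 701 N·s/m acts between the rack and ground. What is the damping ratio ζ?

ω_n = √(k/m) = √(14600/199) = 8.565 rad/s.
Critical damping c_c = 2√(k·m) = 2√(14600 × 199) = 3409 N·s/m, so ζ = c/c_c = 701/3409 = 0.2056.

0.206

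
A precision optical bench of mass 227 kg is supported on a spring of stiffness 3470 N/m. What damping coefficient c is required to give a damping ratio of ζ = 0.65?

c_c = 2√(k·m) = 2√(3470 × 227) = 1775 N·s/m.
c = ζ·c_c = 0.65 × 1775 = 1154 N·s/m.

1150 N·s/m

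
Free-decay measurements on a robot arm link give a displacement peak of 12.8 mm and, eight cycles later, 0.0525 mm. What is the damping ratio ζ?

0.109

Logarithmic decrement δ = (1/n)·ln(x₀/x_n) = (1/8)·ln(12.8/0.0525) = (1/8)·ln(243.8) = 0.6870.
ζ = δ/√(4π² + δ²) = 0.6870/√(39.48 + 0.472) = 0.6870/6.321 = 0.1087.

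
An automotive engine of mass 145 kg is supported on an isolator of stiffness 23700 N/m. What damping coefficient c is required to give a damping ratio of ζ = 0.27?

1000 N·s/m

c_c = 2√(k·m) = 2√(23700 × 145) = 3708 N·s/m.
c = ζ·c_c = 0.27 × 3708 = 1001 N·s/m.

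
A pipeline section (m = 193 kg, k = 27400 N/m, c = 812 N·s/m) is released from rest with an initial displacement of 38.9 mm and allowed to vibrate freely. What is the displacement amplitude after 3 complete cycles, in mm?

1.32 mm

ζ = c/(2√(km)) = 812/(2√(27400 × 193)) = 812/4599 = 0.1766.
Logarithmic decrement δ = 2πζ/√(1 − ζ²) = 2π × 0.1766/√(1 − 0.0312) = 1.127.
After n cycles, x_n/x₀ = e^(−nδ), so x_3 = 38.9 × e^(−3 × 1.127) = 38.9 × 0.03401 = 1.323 mm.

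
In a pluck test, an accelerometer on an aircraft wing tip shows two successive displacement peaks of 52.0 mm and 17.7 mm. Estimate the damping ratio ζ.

Logarithmic decrement δ = (1/n)·ln(x₀/x_n) = (1/1)·ln(52.0/17.7) = (1/1)·ln(2.938) = 1.078.
ζ = δ/√(4π² + δ²) = 1.078/√(39.48 + 1.16) = 1.078/6.375 = 0.1690.

0.169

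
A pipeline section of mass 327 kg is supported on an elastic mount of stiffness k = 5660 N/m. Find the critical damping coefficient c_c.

2720 N·s/m

c_c = 2√(k·m) = 2√(5660 × 327) = 2 × 1360 = 2721 N·s/m.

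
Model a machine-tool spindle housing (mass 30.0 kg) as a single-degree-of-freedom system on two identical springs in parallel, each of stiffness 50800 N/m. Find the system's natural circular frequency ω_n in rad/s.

58.2 rad/s

Parallel springs add: k_eq = 2 × 50800 = 101600 N/m.
ω_n = √(k_eq/m) = √(101600/30.0) = √3387 = 58.20 rad/s.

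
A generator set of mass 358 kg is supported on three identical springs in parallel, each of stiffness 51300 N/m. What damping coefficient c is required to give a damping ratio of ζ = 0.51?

Parallel springs add: k_eq = 3 × 51300 = 153900 N/m.
c_c = 2√(k_eq·m) = 2√(153900 × 358) = 14850 N·s/m.
c = ζ·c_c = 0.51 × 14850 = 7571 N·s/m.

7570 N·s/m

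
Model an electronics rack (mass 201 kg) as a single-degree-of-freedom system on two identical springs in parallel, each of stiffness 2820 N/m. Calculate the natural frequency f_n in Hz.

Parallel springs add: k_eq = 2 × 2820 = 5640 N/m.
ω_n = √(k_eq/m) = √(5640/201) = √28.06 = 5.297 rad/s.
f_n = ω_n/(2π) = 5.297/6.283 = 0.8431 Hz.

0.843 Hz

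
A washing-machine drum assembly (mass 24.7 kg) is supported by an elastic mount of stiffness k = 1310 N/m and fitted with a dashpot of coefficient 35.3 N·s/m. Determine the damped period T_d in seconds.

0.867 s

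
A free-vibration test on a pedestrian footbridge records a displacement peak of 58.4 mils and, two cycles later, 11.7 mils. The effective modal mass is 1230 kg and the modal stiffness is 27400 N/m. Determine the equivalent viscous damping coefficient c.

Logarithmic decrement δ = (1/n)·ln(x₀/x_n) = (1/2)·ln(58.4/11.7) = (1/2)·ln(4.991) = 0.8039.
ζ = δ/√(4π² + δ²) = 0.8039/√(39.48 + 0.646) = 0.8039/6.334 = 0.1269.
c = ζ · 2√(km) = 0.1269 × 2√(27400 × 1230) = 0.1269 × 11610 = 1473 N·s/m.

1470 N·s/m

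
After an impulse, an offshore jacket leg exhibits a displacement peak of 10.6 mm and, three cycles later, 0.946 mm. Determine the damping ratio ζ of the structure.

0.127

Logarithmic decrement δ = (1/n)·ln(x₀/x_n) = (1/3)·ln(10.6/0.946) = (1/3)·ln(11.21) = 0.8055.
ζ = δ/√(4π² + δ²) = 0.8055/√(39.48 + 0.649) = 0.8055/6.335 = 0.1272.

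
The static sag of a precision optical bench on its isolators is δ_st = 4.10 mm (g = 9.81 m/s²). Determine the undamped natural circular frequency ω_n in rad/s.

ω_n = √(g/δ_st) = √(9.81/0.00410) = √2393 = 48.92 rad/s.

48.9 rad/s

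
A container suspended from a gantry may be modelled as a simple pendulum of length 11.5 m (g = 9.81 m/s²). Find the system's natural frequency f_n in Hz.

For a simple pendulum ω_n = √(g/L) = √(9.81/11.5) = √0.8530 = 0.9236 rad/s.
f_n = ω_n/(2π) = 0.9236/6.283 = 0.1470 Hz.

0.147 Hz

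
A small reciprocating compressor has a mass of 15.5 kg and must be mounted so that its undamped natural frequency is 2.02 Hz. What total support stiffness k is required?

2500 N/m

ω_n = 2πf_n = 2π × 2.02 = 12.69 rad/s.
k = m·ω_n² = 15.5 × 12.69² = 15.5 × 161.1 = 2497 N/m.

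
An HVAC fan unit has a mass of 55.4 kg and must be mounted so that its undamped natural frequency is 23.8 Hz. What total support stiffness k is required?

ω_n = 2πf_n = 2π × 23.8 = 149.5 rad/s.
k = m·ω_n² = 55.4 × 149.5² = 55.4 × 22360 = 1239000 N/m.

1240000 N/m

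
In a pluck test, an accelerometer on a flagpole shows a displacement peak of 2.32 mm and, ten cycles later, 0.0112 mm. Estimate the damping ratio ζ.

Logarithmic decrement δ = (1/n)·ln(x₀/x_n) = (1/10)·ln(2.32/0.0112) = (1/10)·ln(207.1) = 0.5333.
ζ = δ/√(4π² + δ²) = 0.5333/√(39.48 + 0.284) = 0.5333/6.306 = 0.08458.

0.0846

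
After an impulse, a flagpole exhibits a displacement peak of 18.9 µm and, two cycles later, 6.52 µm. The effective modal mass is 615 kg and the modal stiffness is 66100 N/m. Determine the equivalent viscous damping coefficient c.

1080 N·s/m

Logarithmic decrement δ = (1/n)·ln(x₀/x_n) = (1/2)·ln(18.9/6.52) = (1/2)·ln(2.899) = 0.5321.
ζ = δ/√(4π² + δ²) = 0.5321/√(39.48 + 0.283) = 0.5321/6.306 = 0.08439.
c = ζ · 2√(km) = 0.08439 × 2√(66100 × 615) = 0.08439 × 12750 = 1076 N·s/m.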